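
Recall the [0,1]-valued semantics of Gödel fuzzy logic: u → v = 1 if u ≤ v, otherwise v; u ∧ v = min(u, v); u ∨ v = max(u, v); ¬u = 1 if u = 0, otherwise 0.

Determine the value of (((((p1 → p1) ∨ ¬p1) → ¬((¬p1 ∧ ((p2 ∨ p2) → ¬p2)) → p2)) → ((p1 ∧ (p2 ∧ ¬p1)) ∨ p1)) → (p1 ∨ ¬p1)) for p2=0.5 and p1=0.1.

(p1 → p1): 0.1 ≤ 0.1, so result = 1
¬p1: Gödel ¬ of 0.1 = 0 (operand ≠ 0)
((p1 → p1) ∨ ¬p1) = max(1, 0) = 1
¬p1: Gödel ¬ of 0.1 = 0 (operand ≠ 0)
(p2 ∨ p2) = max(0.5, 0.5) = 0.5
¬p2: Gödel ¬ of 0.5 = 0 (operand ≠ 0)
((p2 ∨ p2) → ¬p2): 0.5 > 0, so result = 0
(¬p1 ∧ ((p2 ∨ p2) → ¬p2)) = min(0, 0) = 0
((¬p1 ∧ ((p2 ∨ p2) → ¬p2)) → p2): 0 ≤ 0.5, so result = 1
¬((¬p1 ∧ ((p2 ∨ p2) → ¬p2)) → p2): Gödel ¬ of 1 = 0 (operand ≠ 0)
(((p1 → p1) ∨ ¬p1) → ¬((¬p1 ∧ ((p2 ∨ p2) → ¬p2)) → p2)): 1 > 0, so result = 0
¬p1: Gödel ¬ of 0.1 = 0 (operand ≠ 0)
(p2 ∧ ¬p1) = min(0.5, 0) = 0
(p1 ∧ (p2 ∧ ¬p1)) = min(0.1, 0) = 0
((p1 ∧ (p2 ∧ ¬p1)) ∨ p1) = max(0, 0.1) = 0.1
((((p1 → p1) ∨ ¬p1) → ¬((¬p1 ∧ ((p2 ∨ p2) → ¬p2)) → p2)) → ((p1 ∧ (p2 ∧ ¬p1)) ∨ p1)): 0 ≤ 0.1, so result = 1
¬p1: Gödel ¬ of 0.1 = 0 (operand ≠ 0)
(p1 ∨ ¬p1) = max(0.1, 0) = 0.1
(((((p1 → p1) ∨ ¬p1) → ¬((¬p1 ∧ ((p2 ∨ p2) → ¬p2)) → p2)) → ((p1 ∧ (p2 ∧ ¬p1)) ∨ p1)) → (p1 ∨ ¬p1)): 1 > 0.1, so result = 0.1

0.10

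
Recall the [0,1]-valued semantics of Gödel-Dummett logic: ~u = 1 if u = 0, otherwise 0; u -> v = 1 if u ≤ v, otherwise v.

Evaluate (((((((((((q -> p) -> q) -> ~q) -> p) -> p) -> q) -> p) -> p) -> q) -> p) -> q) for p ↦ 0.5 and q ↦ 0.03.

0.03

(q -> p): 0.03 ≤ 0.5, so result = 1
((q -> p) -> q): 1 > 0.03, so result = 0.03
~q: Gödel ¬ of 0.03 = 0 (operand ≠ 0)
(((q -> p) -> q) -> ~q): 0.03 > 0, so result = 0
((((q -> p) -> q) -> ~q) -> p): 0 ≤ 0.5, so result = 1
(((((q -> p) -> q) -> ~q) -> p) -> p): 1 > 0.5, so result = 0.5
((((((q -> p) -> q) -> ~q) -> p) -> p) -> q): 0.5 > 0.03, so result = 0.03
(((((((q -> p) -> q) -> ~q) -> p) -> p) -> q) -> p): 0.03 ≤ 0.5, so result = 1
((((((((q -> p) -> q) -> ~q) -> p) -> p) -> q) -> p) -> p): 1 > 0.5, so result = 0.5
(((((((((q -> p) -> q) -> ~q) -> p) -> p) -> q) -> p) -> p) -> q): 0.5 > 0.03, so result = 0.03
((((((((((q -> p) -> q) -> ~q) -> p) -> p) -> q) -> p) -> p) -> q) -> p): 0.03 ≤ 0.5, so result = 1
(((((((((((q -> p) -> q) -> ~q) -> p) -> p) -> q) -> p) -> p) -> q) -> p) -> q): 1 > 0.03, so result = 0.03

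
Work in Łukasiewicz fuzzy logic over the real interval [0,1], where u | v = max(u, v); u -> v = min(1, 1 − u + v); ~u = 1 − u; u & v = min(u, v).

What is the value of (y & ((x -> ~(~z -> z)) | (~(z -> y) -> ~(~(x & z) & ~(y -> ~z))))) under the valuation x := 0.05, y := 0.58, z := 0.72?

~z: Łukasiewicz ¬ gives 1 − 0.72 = 0.28
(~z -> z): min(1, 1 − 0.28 + 0.72) = 1
~(~z -> z): Łukasiewicz ¬ gives 1 − 1 = 0
(x -> ~(~z -> z)): min(1, 1 − 0.05 + 0) = 0.95
(z -> y): min(1, 1 − 0.72 + 0.58) = 0.86
~(z -> y): Łukasiewicz ¬ gives 1 − 0.86 = 0.14
(x & z) = min(0.05, 0.72) = 0.05
~(x & z): Łukasiewicz ¬ gives 1 − 0.05 = 0.95
~z: Łukasiewicz ¬ gives 1 − 0.72 = 0.28
(y -> ~z): min(1, 1 − 0.58 + 0.28) = 0.7
~(y -> ~z): Łukasiewicz ¬ gives 1 − 0.7 = 0.3
(~(x & z) & ~(y -> ~z)) = min(0.95, 0.3) = 0.3
~(~(x & z) & ~(y -> ~z)): Łukasiewicz ¬ gives 1 − 0.3 = 0.7
(~(z -> y) -> ~(~(x & z) & ~(y -> ~z))): min(1, 1 − 0.14 + 0.7) = 1
((x -> ~(~z -> z)) | (~(z -> y) -> ~(~(x & z) & ~(y -> ~z)))) = max(0.95, 1) = 1
(y & ((x -> ~(~z -> z)) | (~(z -> y) -> ~(~(x & z) & ~(y -> ~z))))) = min(0.58, 1) = 0.58

0.58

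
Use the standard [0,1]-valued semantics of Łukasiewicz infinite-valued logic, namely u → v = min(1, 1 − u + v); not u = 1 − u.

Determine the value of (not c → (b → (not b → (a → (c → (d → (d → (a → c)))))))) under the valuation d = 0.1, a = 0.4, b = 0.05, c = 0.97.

1.00

not c: Łukasiewicz ¬ gives 1 − 0.97 = 0.03
not b: Łukasiewicz ¬ gives 1 − 0.05 = 0.95
(a → c): min(1, 1 − 0.4 + 0.97) = 1
(d → (a → c)): min(1, 1 − 0.1 + 1) = 1
(d → (d → (a → c))): min(1, 1 − 0.1 + 1) = 1
(c → (d → (d → (a → c)))): min(1, 1 − 0.97 + 1) = 1
(a → (c → (d → (d → (a → c))))): min(1, 1 − 0.4 + 1) = 1
(not b → (a → (c → (d → (d → (a → c)))))): min(1, 1 − 0.95 + 1) = 1
(b → (not b → (a → (c → (d → (d → (a → c))))))): min(1, 1 − 0.05 + 1) = 1
(not c → (b → (not b → (a → (c → (d → (d → (a → c)))))))): min(1, 1 − 0.03 + 1) = 1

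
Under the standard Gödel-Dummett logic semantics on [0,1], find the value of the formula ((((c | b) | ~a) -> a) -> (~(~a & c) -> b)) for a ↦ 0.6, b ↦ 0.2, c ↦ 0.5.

(c | b) = max(0.5, 0.2) = 0.5
~a: Gödel ¬ of 0.6 = 0 (operand ≠ 0)
((c | b) | ~a) = max(0.5, 0) = 0.5
(((c | b) | ~a) -> a): 0.5 ≤ 0.6, so result = 1
~a: Gödel ¬ of 0.6 = 0 (operand ≠ 0)
(~a & c) = min(0, 0.5) = 0
~(~a & c): Gödel ¬ of 0 = 1 (operand is 0)
(~(~a & c) -> b): 1 > 0.2, so result = 0.2
((((c | b) | ~a) -> a) -> (~(~a & c) -> b)): 1 > 0.2, so result = 0.2

0.20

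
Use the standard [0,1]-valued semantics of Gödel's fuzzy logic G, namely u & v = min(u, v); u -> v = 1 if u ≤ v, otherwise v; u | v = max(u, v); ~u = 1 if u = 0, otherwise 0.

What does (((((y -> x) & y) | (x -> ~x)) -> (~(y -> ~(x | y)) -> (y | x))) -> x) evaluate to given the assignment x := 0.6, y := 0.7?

0.60

(y -> x): 0.7 > 0.6, so result = 0.6
((y -> x) & y) = min(0.6, 0.7) = 0.6
~x: Gödel ¬ of 0.6 = 0 (operand ≠ 0)
(x -> ~x): 0.6 > 0, so result = 0
(((y -> x) & y) | (x -> ~x)) = max(0.6, 0) = 0.6
(x | y) = max(0.6, 0.7) = 0.7
~(x | y): Gödel ¬ of 0.7 = 0 (operand ≠ 0)
(y -> ~(x | y)): 0.7 > 0, so result = 0
~(y -> ~(x | y)): Gödel ¬ of 0 = 1 (operand is 0)
(y | x) = max(0.7, 0.6) = 0.7
(~(y -> ~(x | y)) -> (y | x)): 1 > 0.7, so result = 0.7
((((y -> x) & y) | (x -> ~x)) -> (~(y -> ~(x | y)) -> (y | x))): 0.6 ≤ 0.7, so result = 1
(((((y -> x) & y) | (x -> ~x)) -> (~(y -> ~(x | y)) -> (y | x))) -> x): 1 > 0.6, so result = 0.6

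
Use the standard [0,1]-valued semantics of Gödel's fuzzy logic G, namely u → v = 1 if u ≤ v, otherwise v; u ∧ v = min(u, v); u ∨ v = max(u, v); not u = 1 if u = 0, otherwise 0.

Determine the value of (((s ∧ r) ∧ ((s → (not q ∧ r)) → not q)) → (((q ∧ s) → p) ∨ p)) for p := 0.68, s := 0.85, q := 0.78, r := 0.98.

(s ∧ r) = min(0.85, 0.98) = 0.85
not q: Gödel ¬ of 0.78 = 0 (operand ≠ 0)
(not q ∧ r) = min(0, 0.98) = 0
(s → (not q ∧ r)): 0.85 > 0, so result = 0
not q: Gödel ¬ of 0.78 = 0 (operand ≠ 0)
((s → (not q ∧ r)) → not q): 0 ≤ 0, so result = 1
((s ∧ r) ∧ ((s → (not q ∧ r)) → not q)) = min(0.85, 1) = 0.85
(q ∧ s) = min(0.78, 0.85) = 0.78
((q ∧ s) → p): 0.78 > 0.68, so result = 0.68
(((q ∧ s) → p) ∨ p) = max(0.68, 0.68) = 0.68
(((s ∧ r) ∧ ((s → (not q ∧ r)) → not q)) → (((q ∧ s) → p) ∨ p)): 0.85 > 0.68, so result = 0.68

0.68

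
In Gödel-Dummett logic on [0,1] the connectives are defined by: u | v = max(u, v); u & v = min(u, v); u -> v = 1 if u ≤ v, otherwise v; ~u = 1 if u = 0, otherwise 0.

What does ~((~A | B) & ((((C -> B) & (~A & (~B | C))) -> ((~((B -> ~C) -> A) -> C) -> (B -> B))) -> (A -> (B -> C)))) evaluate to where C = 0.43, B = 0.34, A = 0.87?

0.00

~A: Gödel ¬ of 0.87 = 0 (operand ≠ 0)
(~A | B) = max(0, 0.34) = 0.34
(C -> B): 0.43 > 0.34, so result = 0.34
~A: Gödel ¬ of 0.87 = 0 (operand ≠ 0)
~B: Gödel ¬ of 0.34 = 0 (operand ≠ 0)
(~B | C) = max(0, 0.43) = 0.43
(~A & (~B | C)) = min(0, 0.43) = 0
((C -> B) & (~A & (~B | C))) = min(0.34, 0) = 0
~C: Gödel ¬ of 0.43 = 0 (operand ≠ 0)
(B -> ~C): 0.34 > 0, so result = 0
((B -> ~C) -> A): 0 ≤ 0.87, so result = 1
~((B -> ~C) -> A): Gödel ¬ of 1 = 0 (operand ≠ 0)
(~((B -> ~C) -> A) -> C): 0 ≤ 0.43, so result = 1
(B -> B): 0.34 ≤ 0.34, so result = 1
((~((B -> ~C) -> A) -> C) -> (B -> B)): 1 ≤ 1, so result = 1
(((C -> B) & (~A & (~B | C))) -> ((~((B -> ~C) -> A) -> C) -> (B -> B))): 0 ≤ 1, so result = 1
(B -> C): 0.34 ≤ 0.43, so result = 1
(A -> (B -> C)): 0.87 ≤ 1, so result = 1
((((C -> B) & (~A & (~B | C))) -> ((~((B -> ~C) -> A) -> C) -> (B -> B))) -> (A -> (B -> C))): 1 ≤ 1, so result = 1
((~A | B) & ((((C -> B) & (~A & (~B | C))) -> ((~((B -> ~C) -> A) -> C) -> (B -> B))) -> (A -> (B -> C)))) = min(0.34, 1) = 0.34
~((~A | B) & ((((C -> B) & (~A & (~B | C))) -> ((~((B -> ~C) -> A) -> C) -> (B -> B))) -> (A -> (B -> C)))): Gödel ¬ of 0.34 = 0 (operand ≠ 0)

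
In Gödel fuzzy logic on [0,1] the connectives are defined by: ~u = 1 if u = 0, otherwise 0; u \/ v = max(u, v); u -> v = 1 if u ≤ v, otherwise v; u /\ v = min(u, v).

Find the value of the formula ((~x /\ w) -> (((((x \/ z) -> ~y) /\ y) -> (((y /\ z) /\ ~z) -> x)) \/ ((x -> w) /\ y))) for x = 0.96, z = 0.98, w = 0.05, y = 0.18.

~x: Gödel ¬ of 0.96 = 0 (operand ≠ 0)
(~x /\ w) = min(0, 0.05) = 0
(x \/ z) = max(0.96, 0.98) = 0.98
~y: Gödel ¬ of 0.18 = 0 (operand ≠ 0)
((x \/ z) -> ~y): 0.98 > 0, so result = 0
(((x \/ z) -> ~y) /\ y) = min(0, 0.18) = 0
(y /\ z) = min(0.18, 0.98) = 0.18
~z: Gödel ¬ of 0.98 = 0 (operand ≠ 0)
((y /\ z) /\ ~z) = min(0.18, 0) = 0
(((y /\ z) /\ ~z) -> x): 0 ≤ 0.96, so result = 1
((((x \/ z) -> ~y) /\ y) -> (((y /\ z) /\ ~z) -> x)): 0 ≤ 1, so result = 1
(x -> w): 0.96 > 0.05, so result = 0.05
((x -> w) /\ y) = min(0.05, 0.18) = 0.05
(((((x \/ z) -> ~y) /\ y) -> (((y /\ z) /\ ~z) -> x)) \/ ((x -> w) /\ y)) = max(1, 0.05) = 1
((~x /\ w) -> (((((x \/ z) -> ~y) /\ y) -> (((y /\ z) /\ ~z) -> x)) \/ ((x -> w) /\ y))): 0 ≤ 1, so result = 1

1.00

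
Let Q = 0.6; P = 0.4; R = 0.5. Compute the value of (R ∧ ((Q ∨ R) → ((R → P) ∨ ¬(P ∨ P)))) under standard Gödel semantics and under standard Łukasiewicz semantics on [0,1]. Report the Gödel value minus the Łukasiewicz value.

Gödel evaluation:
  (Q ∨ R) = max(0.6, 0.5) = 0.6
  (R → P): 0.5 > 0.4, so result = 0.4
  (P ∨ P) = max(0.4, 0.4) = 0.4
  ¬(P ∨ P): Gödel ¬ of 0.4 = 0 (operand ≠ 0)
  ((R → P) ∨ ¬(P ∨ P)) = max(0.4, 0) = 0.4
  ((Q ∨ R) → ((R → P) ∨ ¬(P ∨ P))): 0.6 > 0.4, so result = 0.4
  (R ∧ ((Q ∨ R) → ((R → P) ∨ ¬(P ∨ P)))) = min(0.5, 0.4) = 0.4
  Gödel value = 0.4
Łukasiewicz evaluation:
  (Q ∨ R) = max(0.6, 0.5) = 0.6
  (R → P): min(1, 1 − 0.5 + 0.4) = 0.9
  (P ∨ P) = max(0.4, 0.4) = 0.4
  ¬(P ∨ P): Łukasiewicz ¬ gives 1 − 0.4 = 0.6
  ((R → P) ∨ ¬(P ∨ P)) = max(0.9, 0.6) = 0.9
  ((Q ∨ R) → ((R → P) ∨ ¬(P ∨ P))): min(1, 1 − 0.6 + 0.9) = 1
  (R ∧ ((Q ∨ R) → ((R → P) ∨ ¬(P ∨ P)))) = min(0.5, 1) = 0.5
  Łukasiewicz value = 0.5
Difference: 0.4 − 0.5 = -0.10

-0.10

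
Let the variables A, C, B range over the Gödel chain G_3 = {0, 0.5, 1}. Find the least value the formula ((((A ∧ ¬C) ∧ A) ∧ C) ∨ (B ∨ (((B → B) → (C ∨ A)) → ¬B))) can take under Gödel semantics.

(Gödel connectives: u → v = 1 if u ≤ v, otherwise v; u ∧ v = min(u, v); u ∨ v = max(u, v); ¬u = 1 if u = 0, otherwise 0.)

0.50

The minimum is attained at A = 0, C = 0.5, B = 0.5:
  ¬C: Gödel ¬ of 0.5 = 0 (operand ≠ 0)
  (A ∧ ¬C) = min(0, 0) = 0
  ((A ∧ ¬C) ∧ A) = min(0, 0) = 0
  (((A ∧ ¬C) ∧ A) ∧ C) = min(0, 0.5) = 0
  (B → B): 0.5 ≤ 0.5, so result = 1
  (C ∨ A) = max(0.5, 0) = 0.5
  ((B → B) → (C ∨ A)): 1 > 0.5, so result = 0.5
  ¬B: Gödel ¬ of 0.5 = 0 (operand ≠ 0)
  (((B → B) → (C ∨ A)) → ¬B): 0.5 > 0, so result = 0
  (B ∨ (((B → B) → (C ∨ A)) → ¬B)) = max(0.5, 0) = 0.5
  ((((A ∧ ¬C) ∧ A) ∧ C) ∨ (B ∨ (((B → B) → (C ∨ A)) → ¬B))) = max(0, 0.5) = 0.5
Checking all 27 assignments confirms none give a value below 0.50.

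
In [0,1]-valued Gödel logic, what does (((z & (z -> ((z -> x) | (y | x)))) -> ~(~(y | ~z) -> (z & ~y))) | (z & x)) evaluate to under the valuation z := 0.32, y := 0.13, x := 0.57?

0.32

(z -> x): 0.32 ≤ 0.57, so result = 1
(y | x) = max(0.13, 0.57) = 0.57
((z -> x) | (y | x)) = max(1, 0.57) = 1
(z -> ((z -> x) | (y | x))): 0.32 ≤ 1, so result = 1
(z & (z -> ((z -> x) | (y | x)))) = min(0.32, 1) = 0.32
~z: Gödel ¬ of 0.32 = 0 (operand ≠ 0)
(y | ~z) = max(0.13, 0) = 0.13
~(y | ~z): Gödel ¬ of 0.13 = 0 (operand ≠ 0)
~y: Gödel ¬ of 0.13 = 0 (operand ≠ 0)
(z & ~y) = min(0.32, 0) = 0
(~(y | ~z) -> (z & ~y)): 0 ≤ 0, so result = 1
~(~(y | ~z) -> (z & ~y)): Gödel ¬ of 1 = 0 (operand ≠ 0)
((z & (z -> ((z -> x) | (y | x)))) -> ~(~(y | ~z) -> (z & ~y))): 0.32 > 0, so result = 0
(z & x) = min(0.32, 0.57) = 0.32
(((z & (z -> ((z -> x) | (y | x)))) -> ~(~(y | ~z) -> (z & ~y))) | (z & x)) = max(0, 0.32) = 0.32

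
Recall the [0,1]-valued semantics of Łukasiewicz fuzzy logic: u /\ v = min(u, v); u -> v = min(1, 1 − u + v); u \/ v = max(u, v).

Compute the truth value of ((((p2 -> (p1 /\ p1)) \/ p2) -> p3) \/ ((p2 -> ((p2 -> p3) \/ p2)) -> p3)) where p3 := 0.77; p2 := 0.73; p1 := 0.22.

(p1 /\ p1) = min(0.22, 0.22) = 0.22
(p2 -> (p1 /\ p1)): min(1, 1 − 0.73 + 0.22) = 0.49
((p2 -> (p1 /\ p1)) \/ p2) = max(0.49, 0.73) = 0.73
(((p2 -> (p1 /\ p1)) \/ p2) -> p3): min(1, 1 − 0.73 + 0.77) = 1
(p2 -> p3): min(1, 1 − 0.73 + 0.77) = 1
((p2 -> p3) \/ p2) = max(1, 0.73) = 1
(p2 -> ((p2 -> p3) \/ p2)): min(1, 1 − 0.73 + 1) = 1
((p2 -> ((p2 -> p3) \/ p2)) -> p3): min(1, 1 − 1 + 0.77) = 0.77
((((p2 -> (p1 /\ p1)) \/ p2) -> p3) \/ ((p2 -> ((p2 -> p3) \/ p2)) -> p3)) = max(1, 0.77) = 1

1.00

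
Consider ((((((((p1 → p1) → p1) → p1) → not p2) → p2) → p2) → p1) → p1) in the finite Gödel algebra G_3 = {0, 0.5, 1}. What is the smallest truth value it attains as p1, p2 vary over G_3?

0.50

The minimum is attained at p1 = 0.5, p2 = 0.5:
  (p1 → p1): 0.5 ≤ 0.5, so result = 1
  ((p1 → p1) → p1): 1 > 0.5, so result = 0.5
  (((p1 → p1) → p1) → p1): 0.5 ≤ 0.5, so result = 1
  not p2: Gödel ¬ of 0.5 = 0 (operand ≠ 0)
  ((((p1 → p1) → p1) → p1) → not p2): 1 > 0, so result = 0
  (((((p1 → p1) → p1) → p1) → not p2) → p2): 0 ≤ 0.5, so result = 1
  ((((((p1 → p1) → p1) → p1) → not p2) → p2) → p2): 1 > 0.5, so result = 0.5
  (((((((p1 → p1) → p1) → p1) → not p2) → p2) → p2) → p1): 0.5 ≤ 0.5, so result = 1
  ((((((((p1 → p1) → p1) → p1) → not p2) → p2) → p2) → p1) → p1): 1 > 0.5, so result = 0.5
Checking all 9 assignments confirms none give a value below 0.50.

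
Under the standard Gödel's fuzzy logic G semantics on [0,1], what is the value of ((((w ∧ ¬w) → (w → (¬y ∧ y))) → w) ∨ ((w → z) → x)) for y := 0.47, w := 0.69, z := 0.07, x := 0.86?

1.00

¬w: Gödel ¬ of 0.69 = 0 (operand ≠ 0)
(w ∧ ¬w) = min(0.69, 0) = 0
¬y: Gödel ¬ of 0.47 = 0 (operand ≠ 0)
(¬y ∧ y) = min(0, 0.47) = 0
(w → (¬y ∧ y)): 0.69 > 0, so result = 0
((w ∧ ¬w) → (w → (¬y ∧ y))): 0 ≤ 0, so result = 1
(((w ∧ ¬w) → (w → (¬y ∧ y))) → w): 1 > 0.69, so result = 0.69
(w → z): 0.69 > 0.07, so result = 0.07
((w → z) → x): 0.07 ≤ 0.86, so result = 1
((((w ∧ ¬w) → (w → (¬y ∧ y))) → w) ∨ ((w → z) → x)) = max(0.69, 1) = 1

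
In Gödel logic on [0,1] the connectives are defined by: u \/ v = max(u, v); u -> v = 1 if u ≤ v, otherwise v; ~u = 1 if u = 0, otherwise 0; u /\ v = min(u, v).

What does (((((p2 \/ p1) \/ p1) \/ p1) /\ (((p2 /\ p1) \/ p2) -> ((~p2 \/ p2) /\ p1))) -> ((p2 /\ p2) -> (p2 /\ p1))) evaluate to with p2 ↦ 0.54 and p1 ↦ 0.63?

1.00

(p2 \/ p1) = max(0.54, 0.63) = 0.63
((p2 \/ p1) \/ p1) = max(0.63, 0.63) = 0.63
(((p2 \/ p1) \/ p1) \/ p1) = max(0.63, 0.63) = 0.63
(p2 /\ p1) = min(0.54, 0.63) = 0.54
((p2 /\ p1) \/ p2) = max(0.54, 0.54) = 0.54
~p2: Gödel ¬ of 0.54 = 0 (operand ≠ 0)
(~p2 \/ p2) = max(0, 0.54) = 0.54
((~p2 \/ p2) /\ p1) = min(0.54, 0.63) = 0.54
(((p2 /\ p1) \/ p2) -> ((~p2 \/ p2) /\ p1)): 0.54 ≤ 0.54, so result = 1
((((p2 \/ p1) \/ p1) \/ p1) /\ (((p2 /\ p1) \/ p2) -> ((~p2 \/ p2) /\ p1))) = min(0.63, 1) = 0.63
(p2 /\ p2) = min(0.54, 0.54) = 0.54
(p2 /\ p1) = min(0.54, 0.63) = 0.54
((p2 /\ p2) -> (p2 /\ p1)): 0.54 ≤ 0.54, so result = 1
(((((p2 \/ p1) \/ p1) \/ p1) /\ (((p2 /\ p1) \/ p2) -> ((~p2 \/ p2) /\ p1))) -> ((p2 /\ p2) -> (p2 /\ p1))): 0.63 ≤ 1, so result = 1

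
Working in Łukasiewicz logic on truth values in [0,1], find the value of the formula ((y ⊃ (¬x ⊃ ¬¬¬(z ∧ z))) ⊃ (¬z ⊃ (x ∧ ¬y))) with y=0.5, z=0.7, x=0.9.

¬x: Łukasiewicz ¬ gives 1 − 0.9 = 0.1
(z ∧ z) = min(0.7, 0.7) = 0.7
¬(z ∧ z): Łukasiewicz ¬ gives 1 − 0.7 = 0.3
¬¬(z ∧ z): Łukasiewicz ¬ gives 1 − 0.3 = 0.7
¬¬¬(z ∧ z): Łukasiewicz ¬ gives 1 − 0.7 = 0.3
(¬x ⊃ ¬¬¬(z ∧ z)): min(1, 1 − 0.1 + 0.3) = 1
(y ⊃ (¬x ⊃ ¬¬¬(z ∧ z))): min(1, 1 − 0.5 + 1) = 1
¬z: Łukasiewicz ¬ gives 1 − 0.7 = 0.3
¬y: Łukasiewicz ¬ gives 1 − 0.5 = 0.5
(x ∧ ¬y) = min(0.9, 0.5) = 0.5
(¬z ⊃ (x ∧ ¬y)): min(1, 1 − 0.3 + 0.5) = 1
((y ⊃ (¬x ⊃ ¬¬¬(z ∧ z))) ⊃ (¬z ⊃ (x ∧ ¬y))): min(1, 1 − 1 + 1) = 1

1.00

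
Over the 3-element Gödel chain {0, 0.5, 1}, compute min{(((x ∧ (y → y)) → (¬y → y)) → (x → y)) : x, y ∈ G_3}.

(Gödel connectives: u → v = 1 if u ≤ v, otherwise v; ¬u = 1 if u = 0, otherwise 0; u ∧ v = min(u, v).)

0.50

The minimum is attained at x = 1, y = 0.5:
  (y → y): 0.5 ≤ 0.5, so result = 1
  (x ∧ (y → y)) = min(1, 1) = 1
  ¬y: Gödel ¬ of 0.5 = 0 (operand ≠ 0)
  (¬y → y): 0 ≤ 0.5, so result = 1
  ((x ∧ (y → y)) → (¬y → y)): 1 ≤ 1, so result = 1
  (x → y): 1 > 0.5, so result = 0.5
  (((x ∧ (y → y)) → (¬y → y)) → (x → y)): 1 > 0.5, so result = 0.5
Checking all 9 assignments confirms none give a value below 0.50.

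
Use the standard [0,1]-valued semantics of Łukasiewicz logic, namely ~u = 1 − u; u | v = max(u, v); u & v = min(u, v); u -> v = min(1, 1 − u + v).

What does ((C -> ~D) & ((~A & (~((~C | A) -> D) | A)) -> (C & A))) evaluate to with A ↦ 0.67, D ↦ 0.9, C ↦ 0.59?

0.51

~D: Łukasiewicz ¬ gives 1 − 0.9 = 0.1
(C -> ~D): min(1, 1 − 0.59 + 0.1) = 0.51
~A: Łukasiewicz ¬ gives 1 − 0.67 = 0.33
~C: Łukasiewicz ¬ gives 1 − 0.59 = 0.41
(~C | A) = max(0.41, 0.67) = 0.67
((~C | A) -> D): min(1, 1 − 0.67 + 0.9) = 1
~((~C | A) -> D): Łukasiewicz ¬ gives 1 − 1 = 0
(~((~C | A) -> D) | A) = max(0, 0.67) = 0.67
(~A & (~((~C | A) -> D) | A)) = min(0.33, 0.67) = 0.33
(C & A) = min(0.59, 0.67) = 0.59
((~A & (~((~C | A) -> D) | A)) -> (C & A)): min(1, 1 − 0.33 + 0.59) = 1
((C -> ~D) & ((~A & (~((~C | A) -> D) | A)) -> (C & A))) = min(0.51, 1) = 0.51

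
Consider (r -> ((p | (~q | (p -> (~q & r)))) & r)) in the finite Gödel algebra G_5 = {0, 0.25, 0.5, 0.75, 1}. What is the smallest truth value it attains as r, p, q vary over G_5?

The minimum is attained at r = 0.5, p = 0.25, q = 0.25:
  ~q: Gödel ¬ of 0.25 = 0 (operand ≠ 0)
  ~q: Gödel ¬ of 0.25 = 0 (operand ≠ 0)
  (~q & r) = min(0, 0.5) = 0
  (p -> (~q & r)): 0.25 > 0, so result = 0
  (~q | (p -> (~q & r))) = max(0, 0) = 0
  (p | (~q | (p -> (~q & r)))) = max(0.25, 0) = 0.25
  ((p | (~q | (p -> (~q & r)))) & r) = min(0.25, 0.5) = 0.25
  (r -> ((p | (~q | (p -> (~q & r)))) & r)): 0.5 > 0.25, so result = 0.25
Checking all 125 assignments confirms none give a value below 0.25.

0.25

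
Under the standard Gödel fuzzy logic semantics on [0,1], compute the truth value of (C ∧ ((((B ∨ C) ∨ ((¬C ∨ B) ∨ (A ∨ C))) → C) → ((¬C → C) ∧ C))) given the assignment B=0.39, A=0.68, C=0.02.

0.02

(B ∨ C) = max(0.39, 0.02) = 0.39
¬C: Gödel ¬ of 0.02 = 0 (operand ≠ 0)
(¬C ∨ B) = max(0, 0.39) = 0.39
(A ∨ C) = max(0.68, 0.02) = 0.68
((¬C ∨ B) ∨ (A ∨ C)) = max(0.39, 0.68) = 0.68
((B ∨ C) ∨ ((¬C ∨ B) ∨ (A ∨ C))) = max(0.39, 0.68) = 0.68
(((B ∨ C) ∨ ((¬C ∨ B) ∨ (A ∨ C))) → C): 0.68 > 0.02, so result = 0.02
¬C: Gödel ¬ of 0.02 = 0 (operand ≠ 0)
(¬C → C): 0 ≤ 0.02, so result = 1
((¬C → C) ∧ C) = min(1, 0.02) = 0.02
((((B ∨ C) ∨ ((¬C ∨ B) ∨ (A ∨ C))) → C) → ((¬C → C) ∧ C)): 0.02 ≤ 0.02, so result = 1
(C ∧ ((((B ∨ C) ∨ ((¬C ∨ B) ∨ (A ∨ C))) → C) → ((¬C → C) ∧ C))) = min(0.02, 1) = 0.02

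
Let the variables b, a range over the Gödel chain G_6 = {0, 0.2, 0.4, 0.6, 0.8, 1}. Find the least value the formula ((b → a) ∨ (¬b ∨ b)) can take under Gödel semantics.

The minimum is attained at b = 0.2, a = 0:
  (b → a): 0.2 > 0, so result = 0
  ¬b: Gödel ¬ of 0.2 = 0 (operand ≠ 0)
  (¬b ∨ b) = max(0, 0.2) = 0.2
  ((b → a) ∨ (¬b ∨ b)) = max(0, 0.2) = 0.2
Checking all 36 assignments confirms none give a value below 0.20.

0.20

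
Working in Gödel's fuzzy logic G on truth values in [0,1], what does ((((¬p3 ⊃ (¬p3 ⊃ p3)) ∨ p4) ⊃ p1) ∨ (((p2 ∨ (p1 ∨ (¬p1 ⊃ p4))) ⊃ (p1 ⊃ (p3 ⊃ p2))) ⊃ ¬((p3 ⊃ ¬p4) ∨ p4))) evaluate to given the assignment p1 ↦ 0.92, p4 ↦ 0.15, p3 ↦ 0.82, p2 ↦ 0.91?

¬p3: Gödel ¬ of 0.82 = 0 (operand ≠ 0)
¬p3: Gödel ¬ of 0.82 = 0 (operand ≠ 0)
(¬p3 ⊃ p3): 0 ≤ 0.82, so result = 1
(¬p3 ⊃ (¬p3 ⊃ p3)): 0 ≤ 1, so result = 1
((¬p3 ⊃ (¬p3 ⊃ p3)) ∨ p4) = max(1, 0.15) = 1
(((¬p3 ⊃ (¬p3 ⊃ p3)) ∨ p4) ⊃ p1): 1 > 0.92, so result = 0.92
¬p1: Gödel ¬ of 0.92 = 0 (operand ≠ 0)
(¬p1 ⊃ p4): 0 ≤ 0.15, so result = 1
(p1 ∨ (¬p1 ⊃ p4)) = max(0.92, 1) = 1
(p2 ∨ (p1 ∨ (¬p1 ⊃ p4))) = max(0.91, 1) = 1
(p3 ⊃ p2): 0.82 ≤ 0.91, so result = 1
(p1 ⊃ (p3 ⊃ p2)): 0.92 ≤ 1, so result = 1
((p2 ∨ (p1 ∨ (¬p1 ⊃ p4))) ⊃ (p1 ⊃ (p3 ⊃ p2))): 1 ≤ 1, so result = 1
¬p4: Gödel ¬ of 0.15 = 0 (operand ≠ 0)
(p3 ⊃ ¬p4): 0.82 > 0, so result = 0
((p3 ⊃ ¬p4) ∨ p4) = max(0, 0.15) = 0.15
¬((p3 ⊃ ¬p4) ∨ p4): Gödel ¬ of 0.15 = 0 (operand ≠ 0)
(((p2 ∨ (p1 ∨ (¬p1 ⊃ p4))) ⊃ (p1 ⊃ (p3 ⊃ p2))) ⊃ ¬((p3 ⊃ ¬p4) ∨ p4)): 1 > 0, so result = 0
((((¬p3 ⊃ (¬p3 ⊃ p3)) ∨ p4) ⊃ p1) ∨ (((p2 ∨ (p1 ∨ (¬p1 ⊃ p4))) ⊃ (p1 ⊃ (p3 ⊃ p2))) ⊃ ¬((p3 ⊃ ¬p4) ∨ p4))) = max(0.92, 0) = 0.92

0.92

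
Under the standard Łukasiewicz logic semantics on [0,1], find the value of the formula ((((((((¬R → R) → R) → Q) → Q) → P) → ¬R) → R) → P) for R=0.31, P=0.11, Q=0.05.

0.80

¬R: Łukasiewicz ¬ gives 1 − 0.31 = 0.69
(¬R → R): min(1, 1 − 0.69 + 0.31) = 0.62
((¬R → R) → R): min(1, 1 − 0.62 + 0.31) = 0.69
(((¬R → R) → R) → Q): min(1, 1 − 0.69 + 0.05) = 0.36
((((¬R → R) → R) → Q) → Q): min(1, 1 − 0.36 + 0.05) = 0.69
(((((¬R → R) → R) → Q) → Q) → P): min(1, 1 − 0.69 + 0.11) = 0.42
¬R: Łukasiewicz ¬ gives 1 − 0.31 = 0.69
((((((¬R → R) → R) → Q) → Q) → P) → ¬R): min(1, 1 − 0.42 + 0.69) = 1
(((((((¬R → R) → R) → Q) → Q) → P) → ¬R) → R): min(1, 1 − 1 + 0.31) = 0.31
((((((((¬R → R) → R) → Q) → Q) → P) → ¬R) → R) → P): min(1, 1 − 0.31 + 0.11) = 0.8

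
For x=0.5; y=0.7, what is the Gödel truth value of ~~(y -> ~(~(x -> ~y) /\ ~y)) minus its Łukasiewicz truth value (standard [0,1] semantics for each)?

Gödel evaluation:
  ~y: Gödel ¬ of 0.7 = 0 (operand ≠ 0)
  (x -> ~y): 0.5 > 0, so result = 0
  ~(x -> ~y): Gödel ¬ of 0 = 1 (operand is 0)
  ~y: Gödel ¬ of 0.7 = 0 (operand ≠ 0)
  (~(x -> ~y) /\ ~y) = min(1, 0) = 0
  ~(~(x -> ~y) /\ ~y): Gödel ¬ of 0 = 1 (operand is 0)
  (y -> ~(~(x -> ~y) /\ ~y)): 0.7 ≤ 1, so result = 1
  ~(y -> ~(~(x -> ~y) /\ ~y)): Gödel ¬ of 1 = 0 (operand ≠ 0)
  ~~(y -> ~(~(x -> ~y) /\ ~y)): Gödel ¬ of 0 = 1 (operand is 0)
  Gödel value = 1
Łukasiewicz evaluation:
  ~y: Łukasiewicz ¬ gives 1 − 0.7 = 0.3
  (x -> ~y): min(1, 1 − 0.5 + 0.3) = 0.8
  ~(x -> ~y): Łukasiewicz ¬ gives 1 − 0.8 = 0.2
  ~y: Łukasiewicz ¬ gives 1 − 0.7 = 0.3
  (~(x -> ~y) /\ ~y) = min(0.2, 0.3) = 0.2
  ~(~(x -> ~y) /\ ~y): Łukasiewicz ¬ gives 1 − 0.2 = 0.8
  (y -> ~(~(x -> ~y) /\ ~y)): min(1, 1 − 0.7 + 0.8) = 1
  ~(y -> ~(~(x -> ~y) /\ ~y)): Łukasiewicz ¬ gives 1 − 1 = 0
  ~~(y -> ~(~(x -> ~y) /\ ~y)): Łukasiewicz ¬ gives 1 − 0 = 1
  Łukasiewicz value = 1
Difference: 1 − 1 = 0.00

0.00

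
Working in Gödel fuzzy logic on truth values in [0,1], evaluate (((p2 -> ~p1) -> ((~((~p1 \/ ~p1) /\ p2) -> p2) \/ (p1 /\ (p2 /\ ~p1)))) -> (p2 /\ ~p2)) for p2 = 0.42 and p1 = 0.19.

0.00

~p1: Gödel ¬ of 0.19 = 0 (operand ≠ 0)
(p2 -> ~p1): 0.42 > 0, so result = 0
~p1: Gödel ¬ of 0.19 = 0 (operand ≠ 0)
~p1: Gödel ¬ of 0.19 = 0 (operand ≠ 0)
(~p1 \/ ~p1) = max(0, 0) = 0
((~p1 \/ ~p1) /\ p2) = min(0, 0.42) = 0
~((~p1 \/ ~p1) /\ p2): Gödel ¬ of 0 = 1 (operand is 0)
(~((~p1 \/ ~p1) /\ p2) -> p2): 1 > 0.42, so result = 0.42
~p1: Gödel ¬ of 0.19 = 0 (operand ≠ 0)
(p2 /\ ~p1) = min(0.42, 0) = 0
(p1 /\ (p2 /\ ~p1)) = min(0.19, 0) = 0
((~((~p1 \/ ~p1) /\ p2) -> p2) \/ (p1 /\ (p2 /\ ~p1))) = max(0.42, 0) = 0.42
((p2 -> ~p1) -> ((~((~p1 \/ ~p1) /\ p2) -> p2) \/ (p1 /\ (p2 /\ ~p1)))): 0 ≤ 0.42, so result = 1
~p2: Gödel ¬ of 0.42 = 0 (operand ≠ 0)
(p2 /\ ~p2) = min(0.42, 0) = 0
(((p2 -> ~p1) -> ((~((~p1 \/ ~p1) /\ p2) -> p2) \/ (p1 /\ (p2 /\ ~p1)))) -> (p2 /\ ~p2)): 1 > 0, so result = 0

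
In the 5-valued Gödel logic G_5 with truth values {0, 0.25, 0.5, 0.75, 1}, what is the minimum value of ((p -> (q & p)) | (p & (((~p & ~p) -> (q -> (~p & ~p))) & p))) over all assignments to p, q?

0.25

The minimum is attained at p = 0.25, q = 0:
  (q & p) = min(0, 0.25) = 0
  (p -> (q & p)): 0.25 > 0, so result = 0
  ~p: Gödel ¬ of 0.25 = 0 (operand ≠ 0)
  ~p: Gödel ¬ of 0.25 = 0 (operand ≠ 0)
  (~p & ~p) = min(0, 0) = 0
  ~p: Gödel ¬ of 0.25 = 0 (operand ≠ 0)
  ~p: Gödel ¬ of 0.25 = 0 (operand ≠ 0)
  (~p & ~p) = min(0, 0) = 0
  (q -> (~p & ~p)): 0 ≤ 0, so result = 1
  ((~p & ~p) -> (q -> (~p & ~p))): 0 ≤ 1, so result = 1
  (((~p & ~p) -> (q -> (~p & ~p))) & p) = min(1, 0.25) = 0.25
  (p & (((~p & ~p) -> (q -> (~p & ~p))) & p)) = min(0.25, 0.25) = 0.25
  ((p -> (q & p)) | (p & (((~p & ~p) -> (q -> (~p & ~p))) & p))) = max(0, 0.25) = 0.25
Checking all 25 assignments confirms none give a value below 0.25.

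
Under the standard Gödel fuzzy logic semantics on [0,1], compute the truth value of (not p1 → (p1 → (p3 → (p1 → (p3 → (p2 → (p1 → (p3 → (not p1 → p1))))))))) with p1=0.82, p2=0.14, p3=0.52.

1.00

not p1: Gödel ¬ of 0.82 = 0 (operand ≠ 0)
not p1: Gödel ¬ of 0.82 = 0 (operand ≠ 0)
(not p1 → p1): 0 ≤ 0.82, so result = 1
(p3 → (not p1 → p1)): 0.52 ≤ 1, so result = 1
(p1 → (p3 → (not p1 → p1))): 0.82 ≤ 1, so result = 1
(p2 → (p1 → (p3 → (not p1 → p1)))): 0.14 ≤ 1, so result = 1
(p3 → (p2 → (p1 → (p3 → (not p1 → p1))))): 0.52 ≤ 1, so result = 1
(p1 → (p3 → (p2 → (p1 → (p3 → (not p1 → p1)))))): 0.82 ≤ 1, so result = 1
(p3 → (p1 → (p3 → (p2 → (p1 → (p3 → (not p1 → p1))))))): 0.52 ≤ 1, so result = 1
(p1 → (p3 → (p1 → (p3 → (p2 → (p1 → (p3 → (not p1 → p1)))))))): 0.82 ≤ 1, so result = 1
(not p1 → (p1 → (p3 → (p1 → (p3 → (p2 → (p1 → (p3 → (not p1 → p1))))))))): 0 ≤ 1, so result = 1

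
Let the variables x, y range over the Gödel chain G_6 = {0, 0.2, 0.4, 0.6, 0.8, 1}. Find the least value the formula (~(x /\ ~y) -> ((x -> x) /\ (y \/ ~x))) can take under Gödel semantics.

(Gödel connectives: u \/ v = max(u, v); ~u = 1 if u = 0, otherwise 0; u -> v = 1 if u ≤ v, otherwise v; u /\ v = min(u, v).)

The minimum is attained at x = 0.2, y = 0.2:
  ~y: Gödel ¬ of 0.2 = 0 (operand ≠ 0)
  (x /\ ~y) = min(0.2, 0) = 0
  ~(x /\ ~y): Gödel ¬ of 0 = 1 (operand is 0)
  (x -> x): 0.2 ≤ 0.2, so result = 1
  ~x: Gödel ¬ of 0.2 = 0 (operand ≠ 0)
  (y \/ ~x) = max(0.2, 0) = 0.2
  ((x -> x) /\ (y \/ ~x)) = min(1, 0.2) = 0.2
  (~(x /\ ~y) -> ((x -> x) /\ (y \/ ~x))): 1 > 0.2, so result = 0.2
Checking all 36 assignments confirms none give a value below 0.20.

0.20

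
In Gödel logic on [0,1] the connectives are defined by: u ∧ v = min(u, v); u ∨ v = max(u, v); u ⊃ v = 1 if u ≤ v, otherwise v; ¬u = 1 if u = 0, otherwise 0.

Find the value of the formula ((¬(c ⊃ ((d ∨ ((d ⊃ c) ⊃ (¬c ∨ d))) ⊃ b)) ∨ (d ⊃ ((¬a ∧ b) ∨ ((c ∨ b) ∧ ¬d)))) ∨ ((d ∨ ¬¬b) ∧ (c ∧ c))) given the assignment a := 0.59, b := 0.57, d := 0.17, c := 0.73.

0.73

(d ⊃ c): 0.17 ≤ 0.73, so result = 1
¬c: Gödel ¬ of 0.73 = 0 (operand ≠ 0)
(¬c ∨ d) = max(0, 0.17) = 0.17
((d ⊃ c) ⊃ (¬c ∨ d)): 1 > 0.17, so result = 0.17
(d ∨ ((d ⊃ c) ⊃ (¬c ∨ d))) = max(0.17, 0.17) = 0.17
((d ∨ ((d ⊃ c) ⊃ (¬c ∨ d))) ⊃ b): 0.17 ≤ 0.57, so result = 1
(c ⊃ ((d ∨ ((d ⊃ c) ⊃ (¬c ∨ d))) ⊃ b)): 0.73 ≤ 1, so result = 1
¬(c ⊃ ((d ∨ ((d ⊃ c) ⊃ (¬c ∨ d))) ⊃ b)): Gödel ¬ of 1 = 0 (operand ≠ 0)
¬a: Gödel ¬ of 0.59 = 0 (operand ≠ 0)
(¬a ∧ b) = min(0, 0.57) = 0
(c ∨ b) = max(0.73, 0.57) = 0.73
¬d: Gödel ¬ of 0.17 = 0 (operand ≠ 0)
((c ∨ b) ∧ ¬d) = min(0.73, 0) = 0
((¬a ∧ b) ∨ ((c ∨ b) ∧ ¬d)) = max(0, 0) = 0
(d ⊃ ((¬a ∧ b) ∨ ((c ∨ b) ∧ ¬d))): 0.17 > 0, so result = 0
(¬(c ⊃ ((d ∨ ((d ⊃ c) ⊃ (¬c ∨ d))) ⊃ b)) ∨ (d ⊃ ((¬a ∧ b) ∨ ((c ∨ b) ∧ ¬d)))) = max(0, 0) = 0
¬b: Gödel ¬ of 0.57 = 0 (operand ≠ 0)
¬¬b: Gödel ¬ of 0 = 1 (operand is 0)
(d ∨ ¬¬b) = max(0.17, 1) = 1
(c ∧ c) = min(0.73, 0.73) = 0.73
((d ∨ ¬¬b) ∧ (c ∧ c)) = min(1, 0.73) = 0.73
((¬(c ⊃ ((d ∨ ((d ⊃ c) ⊃ (¬c ∨ d))) ⊃ b)) ∨ (d ⊃ ((¬a ∧ b) ∨ ((c ∨ b) ∧ ¬d)))) ∨ ((d ∨ ¬¬b) ∧ (c ∧ c))) = max(0, 0.73) = 0.73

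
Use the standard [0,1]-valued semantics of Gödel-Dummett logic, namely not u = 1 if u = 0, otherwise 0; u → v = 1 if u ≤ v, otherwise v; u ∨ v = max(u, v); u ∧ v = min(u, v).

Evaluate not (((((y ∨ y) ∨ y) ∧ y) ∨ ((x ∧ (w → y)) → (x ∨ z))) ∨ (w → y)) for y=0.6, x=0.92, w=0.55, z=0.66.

(y ∨ y) = max(0.6, 0.6) = 0.6
((y ∨ y) ∨ y) = max(0.6, 0.6) = 0.6
(((y ∨ y) ∨ y) ∧ y) = min(0.6, 0.6) = 0.6
(w → y): 0.55 ≤ 0.6, so result = 1
(x ∧ (w → y)) = min(0.92, 1) = 0.92
(x ∨ z) = max(0.92, 0.66) = 0.92
((x ∧ (w → y)) → (x ∨ z)): 0.92 ≤ 0.92, so result = 1
((((y ∨ y) ∨ y) ∧ y) ∨ ((x ∧ (w → y)) → (x ∨ z))) = max(0.6, 1) = 1
(w → y): 0.55 ≤ 0.6, so result = 1
(((((y ∨ y) ∨ y) ∧ y) ∨ ((x ∧ (w → y)) → (x ∨ z))) ∨ (w → y)) = max(1, 1) = 1
not (((((y ∨ y) ∨ y) ∧ y) ∨ ((x ∧ (w → y)) → (x ∨ z))) ∨ (w → y)): Gödel ¬ of 1 = 0 (operand ≠ 0)

0.00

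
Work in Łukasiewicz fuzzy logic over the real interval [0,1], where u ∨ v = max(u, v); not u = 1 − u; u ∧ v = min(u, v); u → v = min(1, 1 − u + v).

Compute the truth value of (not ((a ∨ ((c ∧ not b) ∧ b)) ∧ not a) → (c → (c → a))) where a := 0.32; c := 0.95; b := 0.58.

0.84

not b: Łukasiewicz ¬ gives 1 − 0.58 = 0.42
(c ∧ not b) = min(0.95, 0.42) = 0.42
((c ∧ not b) ∧ b) = min(0.42, 0.58) = 0.42
(a ∨ ((c ∧ not b) ∧ b)) = max(0.32, 0.42) = 0.42
not a: Łukasiewicz ¬ gives 1 − 0.32 = 0.68
((a ∨ ((c ∧ not b) ∧ b)) ∧ not a) = min(0.42, 0.68) = 0.42
not ((a ∨ ((c ∧ not b) ∧ b)) ∧ not a): Łukasiewicz ¬ gives 1 − 0.42 = 0.58
(c → a): min(1, 1 − 0.95 + 0.32) = 0.37
(c → (c → a)): min(1, 1 − 0.95 + 0.37) = 0.42
(not ((a ∨ ((c ∧ not b) ∧ b)) ∧ not a) → (c → (c → a))): min(1, 1 − 0.58 + 0.42) = 0.84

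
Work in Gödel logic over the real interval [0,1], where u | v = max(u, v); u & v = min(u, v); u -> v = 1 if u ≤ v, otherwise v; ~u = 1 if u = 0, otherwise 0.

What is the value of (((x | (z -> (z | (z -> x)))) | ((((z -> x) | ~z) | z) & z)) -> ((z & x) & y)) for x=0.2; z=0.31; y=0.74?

0.20

(z -> x): 0.31 > 0.2, so result = 0.2
(z | (z -> x)) = max(0.31, 0.2) = 0.31
(z -> (z | (z -> x))): 0.31 ≤ 0.31, so result = 1
(x | (z -> (z | (z -> x)))) = max(0.2, 1) = 1
(z -> x): 0.31 > 0.2, so result = 0.2
~z: Gödel ¬ of 0.31 = 0 (operand ≠ 0)
((z -> x) | ~z) = max(0.2, 0) = 0.2
(((z -> x) | ~z) | z) = max(0.2, 0.31) = 0.31
((((z -> x) | ~z) | z) & z) = min(0.31, 0.31) = 0.31
((x | (z -> (z | (z -> x)))) | ((((z -> x) | ~z) | z) & z)) = max(1, 0.31) = 1
(z & x) = min(0.31, 0.2) = 0.2
((z & x) & y) = min(0.2, 0.74) = 0.2
(((x | (z -> (z | (z -> x)))) | ((((z -> x) | ~z) | z) & z)) -> ((z & x) & y)): 1 > 0.2, so result = 0.2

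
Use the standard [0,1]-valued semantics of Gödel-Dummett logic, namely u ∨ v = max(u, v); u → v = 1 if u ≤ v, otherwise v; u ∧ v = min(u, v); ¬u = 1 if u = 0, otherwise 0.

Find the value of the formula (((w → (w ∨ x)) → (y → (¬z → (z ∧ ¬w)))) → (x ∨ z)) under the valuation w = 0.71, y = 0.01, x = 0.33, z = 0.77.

(w ∨ x) = max(0.71, 0.33) = 0.71
(w → (w ∨ x)): 0.71 ≤ 0.71, so result = 1
¬z: Gödel ¬ of 0.77 = 0 (operand ≠ 0)
¬w: Gödel ¬ of 0.71 = 0 (operand ≠ 0)
(z ∧ ¬w) = min(0.77, 0) = 0
(¬z → (z ∧ ¬w)): 0 ≤ 0, so result = 1
(y → (¬z → (z ∧ ¬w))): 0.01 ≤ 1, so result = 1
((w → (w ∨ x)) → (y → (¬z → (z ∧ ¬w)))): 1 ≤ 1, so result = 1
(x ∨ z) = max(0.33, 0.77) = 0.77
(((w → (w ∨ x)) → (y → (¬z → (z ∧ ¬w)))) → (x ∨ z)): 1 > 0.77, so result = 0.77

0.77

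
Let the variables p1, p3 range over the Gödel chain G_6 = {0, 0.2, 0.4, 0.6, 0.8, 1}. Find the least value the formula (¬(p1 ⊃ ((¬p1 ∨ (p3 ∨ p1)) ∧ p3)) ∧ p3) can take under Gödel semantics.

0.00

The minimum is attained at p1 = 0, p3 = 0:
  ¬p1: Gödel ¬ of 0 = 1 (operand is 0)
  (p3 ∨ p1) = max(0, 0) = 0
  (¬p1 ∨ (p3 ∨ p1)) = max(1, 0) = 1
  ((¬p1 ∨ (p3 ∨ p1)) ∧ p3) = min(1, 0) = 0
  (p1 ⊃ ((¬p1 ∨ (p3 ∨ p1)) ∧ p3)): 0 ≤ 0, so result = 1
  ¬(p1 ⊃ ((¬p1 ∨ (p3 ∨ p1)) ∧ p3)): Gödel ¬ of 1 = 0 (operand ≠ 0)
  (¬(p1 ⊃ ((¬p1 ∨ (p3 ∨ p1)) ∧ p3)) ∧ p3) = min(0, 0) = 0
Checking all 36 assignments confirms none give a value below 0.00.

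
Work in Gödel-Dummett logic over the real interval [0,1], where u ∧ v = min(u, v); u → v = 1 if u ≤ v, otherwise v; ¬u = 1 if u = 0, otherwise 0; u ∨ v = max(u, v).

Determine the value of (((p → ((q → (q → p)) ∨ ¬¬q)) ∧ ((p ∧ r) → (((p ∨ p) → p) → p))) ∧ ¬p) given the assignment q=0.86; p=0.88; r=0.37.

(q → p): 0.86 ≤ 0.88, so result = 1
(q → (q → p)): 0.86 ≤ 1, so result = 1
¬q: Gödel ¬ of 0.86 = 0 (operand ≠ 0)
¬¬q: Gödel ¬ of 0 = 1 (operand is 0)
((q → (q → p)) ∨ ¬¬q) = max(1, 1) = 1
(p → ((q → (q → p)) ∨ ¬¬q)): 0.88 ≤ 1, so result = 1
(p ∧ r) = min(0.88, 0.37) = 0.37
(p ∨ p) = max(0.88, 0.88) = 0.88
((p ∨ p) → p): 0.88 ≤ 0.88, so result = 1
(((p ∨ p) → p) → p): 1 > 0.88, so result = 0.88
((p ∧ r) → (((p ∨ p) → p) → p)): 0.37 ≤ 0.88, so result = 1
((p → ((q → (q → p)) ∨ ¬¬q)) ∧ ((p ∧ r) → (((p ∨ p) → p) → p))) = min(1, 1) = 1
¬p: Gödel ¬ of 0.88 = 0 (operand ≠ 0)
(((p → ((q → (q → p)) ∨ ¬¬q)) ∧ ((p ∧ r) → (((p ∨ p) → p) → p))) ∧ ¬p) = min(1, 0) = 0

0.00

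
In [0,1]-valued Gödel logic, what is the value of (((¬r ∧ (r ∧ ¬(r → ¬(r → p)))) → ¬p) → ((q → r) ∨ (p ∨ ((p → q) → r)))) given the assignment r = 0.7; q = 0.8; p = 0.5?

¬r: Gödel ¬ of 0.7 = 0 (operand ≠ 0)
(r → p): 0.7 > 0.5, so result = 0.5
¬(r → p): Gödel ¬ of 0.5 = 0 (operand ≠ 0)
(r → ¬(r → p)): 0.7 > 0, so result = 0
¬(r → ¬(r → p)): Gödel ¬ of 0 = 1 (operand is 0)
(r ∧ ¬(r → ¬(r → p))) = min(0.7, 1) = 0.7
(¬r ∧ (r ∧ ¬(r → ¬(r → p)))) = min(0, 0.7) = 0
¬p: Gödel ¬ of 0.5 = 0 (operand ≠ 0)
((¬r ∧ (r ∧ ¬(r → ¬(r → p)))) → ¬p): 0 ≤ 0, so result = 1
(q → r): 0.8 > 0.7, so result = 0.7
(p → q): 0.5 ≤ 0.8, so result = 1
((p → q) → r): 1 > 0.7, so result = 0.7
(p ∨ ((p → q) → r)) = max(0.5, 0.7) = 0.7
((q → r) ∨ (p ∨ ((p → q) → r))) = max(0.7, 0.7) = 0.7
(((¬r ∧ (r ∧ ¬(r → ¬(r → p)))) → ¬p) → ((q → r) ∨ (p ∨ ((p → q) → r)))): 1 > 0.7, so result = 0.7

0.70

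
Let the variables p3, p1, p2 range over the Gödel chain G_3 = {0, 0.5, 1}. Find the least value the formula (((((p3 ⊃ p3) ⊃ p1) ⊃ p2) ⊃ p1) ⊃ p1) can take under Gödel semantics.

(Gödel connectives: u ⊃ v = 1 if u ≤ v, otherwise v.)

The minimum is attained at p3 = 0, p1 = 0.5, p2 = 0:
  (p3 ⊃ p3): 0 ≤ 0, so result = 1
  ((p3 ⊃ p3) ⊃ p1): 1 > 0.5, so result = 0.5
  (((p3 ⊃ p3) ⊃ p1) ⊃ p2): 0.5 > 0, so result = 0
  ((((p3 ⊃ p3) ⊃ p1) ⊃ p2) ⊃ p1): 0 ≤ 0.5, so result = 1
  (((((p3 ⊃ p3) ⊃ p1) ⊃ p2) ⊃ p1) ⊃ p1): 1 > 0.5, so result = 0.5
Checking all 27 assignments confirms none give a value below 0.50.

0.50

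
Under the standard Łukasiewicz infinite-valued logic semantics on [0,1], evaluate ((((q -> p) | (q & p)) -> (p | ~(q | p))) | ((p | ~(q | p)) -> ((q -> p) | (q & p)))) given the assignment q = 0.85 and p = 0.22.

(q -> p): min(1, 1 − 0.85 + 0.22) = 0.37
(q & p) = min(0.85, 0.22) = 0.22
((q -> p) | (q & p)) = max(0.37, 0.22) = 0.37
(q | p) = max(0.85, 0.22) = 0.85
~(q | p): Łukasiewicz ¬ gives 1 − 0.85 = 0.15
(p | ~(q | p)) = max(0.22, 0.15) = 0.22
(((q -> p) | (q & p)) -> (p | ~(q | p))): min(1, 1 − 0.37 + 0.22) = 0.85
(q | p) = max(0.85, 0.22) = 0.85
~(q | p): Łukasiewicz ¬ gives 1 − 0.85 = 0.15
(p | ~(q | p)) = max(0.22, 0.15) = 0.22
(q -> p): min(1, 1 − 0.85 + 0.22) = 0.37
(q & p) = min(0.85, 0.22) = 0.22
((q -> p) | (q & p)) = max(0.37, 0.22) = 0.37
((p | ~(q | p)) -> ((q -> p) | (q & p))): min(1, 1 − 0.22 + 0.37) = 1
((((q -> p) | (q & p)) -> (p | ~(q | p))) | ((p | ~(q | p)) -> ((q -> p) | (q & p)))) = max(0.85, 1) = 1

1.00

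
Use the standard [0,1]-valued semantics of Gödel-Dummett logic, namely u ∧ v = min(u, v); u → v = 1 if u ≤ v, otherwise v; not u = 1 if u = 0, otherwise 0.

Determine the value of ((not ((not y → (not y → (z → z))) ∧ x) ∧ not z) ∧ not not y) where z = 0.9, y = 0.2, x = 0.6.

0.00

not y: Gödel ¬ of 0.2 = 0 (operand ≠ 0)
not y: Gödel ¬ of 0.2 = 0 (operand ≠ 0)
(z → z): 0.9 ≤ 0.9, so result = 1
(not y → (z → z)): 0 ≤ 1, so result = 1
(not y → (not y → (z → z))): 0 ≤ 1, so result = 1
((not y → (not y → (z → z))) ∧ x) = min(1, 0.6) = 0.6
not ((not y → (not y → (z → z))) ∧ x): Gödel ¬ of 0.6 = 0 (operand ≠ 0)
not z: Gödel ¬ of 0.9 = 0 (operand ≠ 0)
(not ((not y → (not y → (z → z))) ∧ x) ∧ not z) = min(0, 0) = 0
not y: Gödel ¬ of 0.2 = 0 (operand ≠ 0)
not not y: Gödel ¬ of 0 = 1 (operand is 0)
((not ((not y → (not y → (z → z))) ∧ x) ∧ not z) ∧ not not y) = min(0, 1) = 0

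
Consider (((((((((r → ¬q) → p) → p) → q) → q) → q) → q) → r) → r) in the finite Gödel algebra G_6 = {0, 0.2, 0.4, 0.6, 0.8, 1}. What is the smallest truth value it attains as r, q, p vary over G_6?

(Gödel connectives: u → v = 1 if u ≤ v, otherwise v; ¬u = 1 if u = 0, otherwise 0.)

The minimum is attained at r = 0.2, q = 0.2, p = 0:
  ¬q: Gödel ¬ of 0.2 = 0 (operand ≠ 0)
  (r → ¬q): 0.2 > 0, so result = 0
  ((r → ¬q) → p): 0 ≤ 0, so result = 1
  (((r → ¬q) → p) → p): 1 > 0, so result = 0
  ((((r → ¬q) → p) → p) → q): 0 ≤ 0.2, so result = 1
  (((((r → ¬q) → p) → p) → q) → q): 1 > 0.2, so result = 0.2
  ((((((r → ¬q) → p) → p) → q) → q) → q): 0.2 ≤ 0.2, so result = 1
  (((((((r → ¬q) → p) → p) → q) → q) → q) → q): 1 > 0.2, so result = 0.2
  ((((((((r → ¬q) → p) → p) → q) → q) → q) → q) → r): 0.2 ≤ 0.2, so result = 1
  (((((((((r → ¬q) → p) → p) → q) → q) → q) → q) → r) → r): 1 > 0.2, so result = 0.2
Checking all 216 assignments confirms none give a value below 0.20.

0.20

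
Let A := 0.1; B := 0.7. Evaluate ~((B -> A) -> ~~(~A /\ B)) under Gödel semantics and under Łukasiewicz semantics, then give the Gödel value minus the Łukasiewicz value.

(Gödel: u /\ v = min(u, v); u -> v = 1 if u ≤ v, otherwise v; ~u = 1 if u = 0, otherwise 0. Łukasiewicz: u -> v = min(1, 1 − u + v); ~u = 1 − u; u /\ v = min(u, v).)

Gödel evaluation:
  (B -> A): 0.7 > 0.1, so result = 0.1
  ~A: Gödel ¬ of 0.1 = 0 (operand ≠ 0)
  (~A /\ B) = min(0, 0.7) = 0
  ~(~A /\ B): Gödel ¬ of 0 = 1 (operand is 0)
  ~~(~A /\ B): Gödel ¬ of 1 = 0 (operand ≠ 0)
  ((B -> A) -> ~~(~A /\ B)): 0.1 > 0, so result = 0
  ~((B -> A) -> ~~(~A /\ B)): Gödel ¬ of 0 = 1 (operand is 0)
  Gödel value = 1
Łukasiewicz evaluation:
  (B -> A): min(1, 1 − 0.7 + 0.1) = 0.4
  ~A: Łukasiewicz ¬ gives 1 − 0.1 = 0.9
  (~A /\ B) = min(0.9, 0.7) = 0.7
  ~(~A /\ B): Łukasiewicz ¬ gives 1 − 0.7 = 0.3
  ~~(~A /\ B): Łukasiewicz ¬ gives 1 − 0.3 = 0.7
  ((B -> A) -> ~~(~A /\ B)): min(1, 1 − 0.4 + 0.7) = 1
  ~((B -> A) -> ~~(~A /\ B)): Łukasiewicz ¬ gives 1 − 1 = 0
  Łukasiewicz value = 0
Difference: 1 − 0 = 1.00

1.00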